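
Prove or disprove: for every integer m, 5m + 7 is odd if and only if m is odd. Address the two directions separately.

Both directions fail.

Forward direction. This fails: m = 4 gives 5m + 7 = 27, which is odd, but 4 is even, not odd.

Converse. This also fails: m = 3 is odd, but 5m + 7 = 22 is even, not odd.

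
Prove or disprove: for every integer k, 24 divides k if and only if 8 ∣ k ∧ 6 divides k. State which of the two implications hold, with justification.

Both directions hold.

(⇐) Suppose 8 ∣ k and 6 ∣ k. Any common multiple of 8 and 6 is a multiple of their lcm; here lcm(8, 6) = 8·6/gcd(8, 6) = 48/2 = 24, so 24 ∣ k.

(⇒) If 24 ∣ k, write k = 24q. Since 24 = 3·8, k = 8·(3q), so 8 ∣ k; and since 24 = 4·6, k = 6·(4q), so 6 ∣ k.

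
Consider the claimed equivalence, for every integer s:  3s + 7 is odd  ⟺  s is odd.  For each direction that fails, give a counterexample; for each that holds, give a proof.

(⇒) This fails: s = 0 gives 3s + 7 = 7, which is odd, but 0 is even, not odd.

(⇐) This also fails: s = 7 is odd, but 3s + 7 = 28 is even, not odd.

Neither implication holds.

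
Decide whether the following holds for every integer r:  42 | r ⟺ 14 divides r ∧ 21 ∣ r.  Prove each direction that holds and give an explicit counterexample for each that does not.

(⟹) If 42 ∣ r, write r = 42q. Since 42 = 3·14, r = 14·(3q), so 14 ∣ r; and since 42 = 2·21, r = 21·(2q), so 21 ∣ r.

(⟸) Suppose 14 ∣ r and 21 ∣ r. Any common multiple of 14 and 21 is a multiple of their lcm; here lcm(14, 21) = 14·21/gcd(14, 21) = 294/7 = 42, so 42 ∣ r.

Both implications hold.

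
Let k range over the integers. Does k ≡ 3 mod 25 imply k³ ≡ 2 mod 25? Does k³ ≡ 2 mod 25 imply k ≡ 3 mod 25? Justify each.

(⟸) Suppose k³ ≡ 2 (mod 25). The only residue r in {0, …, 24} with r³ ≡ 2 (mod 25) is r = 3, so k ≡ 3 (mod 25).

(⟹) Suppose k ≡ 3 mod 25. Write k = 25j + 3. Then (25j + 3)³ = 15625j³ + 5625j² + 675j + 27 = 25(625j³ + 225j² + 27j + 1) + 2, so k³ ≡ 2 (mod 25).

Equivalent; both directions hold.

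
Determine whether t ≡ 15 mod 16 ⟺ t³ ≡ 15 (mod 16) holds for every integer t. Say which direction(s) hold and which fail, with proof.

(⟹) Suppose t ≡ 15 mod 16. Write t = 16j + 15. Then (16j + 15)³ = 4096j³ + 11520j² + 10800j + 3375 = 16(256j³ + 720j² + 675j + 210) + 15, so t³ ≡ 15 (mod 16).

(⟸) Conversely, suppose t³ ≡ 15 (mod 16). The only residue r in {0, …, 15} with r³ ≡ 15 (mod 16) is r = 15, so t ≡ 15 (mod 16).

Both implications hold.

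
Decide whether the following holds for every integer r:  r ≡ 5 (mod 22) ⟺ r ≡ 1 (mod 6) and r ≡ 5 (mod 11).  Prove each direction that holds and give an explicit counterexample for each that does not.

(→) This fails: r = 27 gives 27 ≡ 5 (mod 22) but 27 ≡ 3 (mod 6), so the conjunction on the right does not hold.

(←) Conversely, if r ≡ 1 (mod 6) and r ≡ 5 (mod 11), then by the Chinese remainder theorem r ≡ 49 (mod 66). Since 49 ≡ 5 (mod 22) and 22 ∣ 66, we get r ≡ 5 (mod 22).

(⇒) fails; (⇐) holds.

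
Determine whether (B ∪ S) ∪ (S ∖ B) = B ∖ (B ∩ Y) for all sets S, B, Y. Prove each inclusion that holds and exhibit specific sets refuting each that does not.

The sets are not equal: only the reverse inclusion holds.

(⊇) Let x ∈ B ∖ (B ∩ Y). Then either x ∈ B and x ∉ S, Y; or x ∈ S ∩ B and x ∉ Y. In each case x ∈ (B ∪ S) ∪ (S ∖ B), so B ∖ (B ∩ Y) ⊆ (B ∪ S) ∪ (S ∖ B).

(⊆) This inclusion fails. Take S = {1}, B = ∅, Y = ∅; then 1 ∈ (B ∪ S) ∪ (S ∖ B) but 1 ∉ B ∖ (B ∩ Y).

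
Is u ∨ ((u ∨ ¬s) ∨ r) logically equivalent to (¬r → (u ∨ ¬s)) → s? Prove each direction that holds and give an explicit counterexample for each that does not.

Neither direction holds.

[⇒] This fails. Under u = F, r = F, s = F, the left side is true but the right side is false.

[⇐] This fails. Under u = F, r = F, s = T, the left side is false but the right side is true.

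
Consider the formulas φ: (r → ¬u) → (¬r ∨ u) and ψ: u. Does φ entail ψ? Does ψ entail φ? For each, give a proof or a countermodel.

Forward direction. This fails. Under u = F, r = F, the left side is true but the right side is false.

Converse. Assume the antecedent. If u is true, (r → ¬u) → (¬r ∨ u) reduces to true regardless of the other variables. If u is false, the antecedent cannot hold. Either way (r → ¬u) → (¬r ∨ u) holds.

(⇒) fails; (⇐) holds.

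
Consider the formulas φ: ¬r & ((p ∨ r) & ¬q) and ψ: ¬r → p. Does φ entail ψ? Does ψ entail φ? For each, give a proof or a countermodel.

(⇐) This fails. Under q = F, r = T, p = F, the left side is false but the right side is true.

(⇒) Assume the antecedent. If q is true, the antecedent cannot hold. If q is false, the antecedent forces (q = F, r = F, p = T), and ¬r → p holds there. Either way ¬r → p holds.

The forward direction holds; the converse fails.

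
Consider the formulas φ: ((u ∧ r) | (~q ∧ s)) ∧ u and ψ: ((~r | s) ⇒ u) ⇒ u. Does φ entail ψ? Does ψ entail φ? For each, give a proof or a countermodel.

(⇒) holds; (⇐) fails.

Forward direction. Assume the antecedent. If s is true, ((~r | s) ⇒ u) ⇒ u reduces to true regardless of the other variables. If s is false, the antecedent forces (s = F, r = T, u = T, q = F) or (s = F, r = T, u = T, q = T), and ((~r | s) ⇒ u) ⇒ u holds there. Either way ((~r | s) ⇒ u) ⇒ u holds.

Converse. This fails. Under s = F, r = F, u = F, q = F, the left side is false but the right side is true.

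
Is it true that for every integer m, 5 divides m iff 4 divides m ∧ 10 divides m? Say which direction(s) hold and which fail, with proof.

(⇒) fails; (⇐) holds.

(→) This fails: take m = 5. Certainly 5 ∣ 5, but 4 ∤ 5.

(←) Suppose 4 ∣ m and 10 ∣ m. Any common multiple of 4 and 10 is a multiple of their lcm; here lcm(4, 10) = 4·10/gcd(4, 10) = 40/2 = 20, so 20 ∣ m. Since 5 ∣ 20, it follows that 5 ∣ m.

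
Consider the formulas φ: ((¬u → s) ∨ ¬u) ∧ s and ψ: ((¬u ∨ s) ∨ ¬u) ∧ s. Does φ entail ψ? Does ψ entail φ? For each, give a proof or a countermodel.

[⇒] Assume the antecedent. If s is true, ((¬u ∨ s) ∨ ¬u) ∧ s reduces to true regardless of the other variables. If s is false, the antecedent cannot hold. Either way ((¬u ∨ s) ∨ ¬u) ∧ s holds.

[⇐] Assume the antecedent. If s is true, ((¬u → s) ∨ ¬u) ∧ s reduces to true regardless of the other variables. If s is false, the antecedent cannot hold. Either way ((¬u → s) ∨ ¬u) ∧ s holds.

The biconditional holds.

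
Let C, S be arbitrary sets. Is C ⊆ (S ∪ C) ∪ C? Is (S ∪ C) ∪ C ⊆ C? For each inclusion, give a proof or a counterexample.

Only the forward inclusion holds.

Forward inclusion. Let x ∈ C. Then either x ∈ C and x ∉ S; or x ∈ C ∩ S. In each case x ∈ (S ∪ C) ∪ C, so C ⊆ (S ∪ C) ∪ C.

Reverse inclusion. This inclusion fails. Take C = ∅, S = {1}; then 1 ∈ (S ∪ C) ∪ C but 1 ∉ C.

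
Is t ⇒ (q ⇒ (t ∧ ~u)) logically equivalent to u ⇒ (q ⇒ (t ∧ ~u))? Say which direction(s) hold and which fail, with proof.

[⇒] This fails. Under u = T, q = T, t = F, the left side is true but the right side is false.

[⇐] Assume the antecedent. If u is true, the antecedent forces (u = T, q = F, t = F) or (u = T, q = F, t = T), and t ⇒ (q ⇒ (t ∧ ~u)) holds there. If u is false, t ⇒ (q ⇒ (t ∧ ~u)) reduces to true regardless of the other variables. Either way t ⇒ (q ⇒ (t ∧ ~u)) holds.

Only the reverse direction holds.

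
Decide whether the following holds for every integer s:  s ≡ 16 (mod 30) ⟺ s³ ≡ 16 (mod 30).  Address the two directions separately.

(⟹) Suppose s ≡ 16 (mod 30). Write s = 30j + 16. Then (30j + 16)³ = 27000j³ + 43200j² + 23040j + 4096 = 30(900j³ + 1440j² + 768j + 136) + 16, so s³ ≡ 16 (mod 30).

(⟸) Conversely, suppose s³ ≡ 16 (mod 30). The only residue r in {0, …, 29} with r³ ≡ 16 (mod 30) is r = 16, so s ≡ 16 (mod 30).

Both directions hold; the statement is true.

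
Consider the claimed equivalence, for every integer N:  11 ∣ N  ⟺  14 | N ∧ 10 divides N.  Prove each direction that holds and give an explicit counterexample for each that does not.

(⇒) fails and (⇐) fails.

(→) This fails: take N = 11. Certainly 11 ∣ 11, but 14 ∤ 11.

(←) This fails: take N = 70. Both 14 ∣ 70 and 10 ∣ 70, yet 70 is not a multiple of 11 (since 70 = 6·11 + 4), so 11 ∤ 70.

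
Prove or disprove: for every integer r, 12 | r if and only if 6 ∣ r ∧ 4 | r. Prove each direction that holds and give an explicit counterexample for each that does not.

Both directions hold.

Forward direction. If 12 ∣ r, write r = 12q. Since 12 = 2·6, r = 6·(2q), so 6 ∣ r; and since 12 = 3·4, r = 4·(3q), so 4 ∣ r.

Converse. Suppose 6 ∣ r and 4 ∣ r. Any common multiple of 6 and 4 is a multiple of their lcm; here lcm(6, 4) = 6·4/gcd(6, 4) = 24/2 = 12, so 12 ∣ r.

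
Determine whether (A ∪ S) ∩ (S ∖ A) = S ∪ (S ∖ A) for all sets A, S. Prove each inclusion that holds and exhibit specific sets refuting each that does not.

Only the forward inclusion holds.

(⟹) Let x ∈ (A ∪ S) ∩ (S ∖ A). Then x ∈ S and x ∉ A, from which x ∈ S ∪ (S ∖ A).

(⟸) This inclusion fails. Take A = {1}, S = {1}; then 1 ∈ S ∪ (S ∖ A) but 1 ∉ (A ∪ S) ∩ (S ∖ A).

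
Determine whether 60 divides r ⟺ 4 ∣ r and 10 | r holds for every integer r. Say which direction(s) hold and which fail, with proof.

(⇐) This fails: take r = 20. Both 4 ∣ 20 and 10 ∣ 20, yet 20 is not a multiple of 60 (since 20 = 0·60 + 20), so 60 ∤ 20.

(⇒) If 60 ∣ r, write r = 60q. Since 60 = 15·4, r = 4·(15q), so 4 ∣ r; and since 60 = 6·10, r = 10·(6q), so 10 ∣ r.

Only the forward implication holds.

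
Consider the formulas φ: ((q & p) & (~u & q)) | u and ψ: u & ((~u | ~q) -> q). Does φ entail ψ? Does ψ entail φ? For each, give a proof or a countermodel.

Only the converse holds.

[⇒] This fails. Under u = T, q = F, p = F, the left side is true but the right side is false.

[⇐] Assume the antecedent. If u is true, ((q & p) & (~u & q)) | u reduces to true regardless of the other variables. If u is false, the antecedent cannot hold. Either way ((q & p) & (~u & q)) | u holds.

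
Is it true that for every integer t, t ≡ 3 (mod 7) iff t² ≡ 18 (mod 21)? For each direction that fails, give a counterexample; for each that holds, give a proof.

Forward direction. This fails: take t = 3. Then 3 ≡ 3 (mod 7), but 3² = 9 ≡ 9 (mod 21), not 18.

Converse. This fails: take t = 9. Then 9² = 81 ≡ 18 (mod 21), yet 9 ≡ 2 (mod 7), not 3.

Both directions fail.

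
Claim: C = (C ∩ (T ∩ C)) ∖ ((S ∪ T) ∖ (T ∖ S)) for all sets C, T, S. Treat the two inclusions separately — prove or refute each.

(⊇) Let x ∈ (C ∩ (T ∩ C)) ∖ ((S ∪ T) ∖ (T ∖ S)). Then x ∈ C ∩ T and x ∉ S, from which x ∈ C.

(⊆) This inclusion fails. Take C = {1}, T = ∅, S = ∅; then 1 ∈ C but 1 ∉ (C ∩ (T ∩ C)) ∖ ((S ∪ T) ∖ (T ∖ S)).

(⊆) fails; (⊇) holds.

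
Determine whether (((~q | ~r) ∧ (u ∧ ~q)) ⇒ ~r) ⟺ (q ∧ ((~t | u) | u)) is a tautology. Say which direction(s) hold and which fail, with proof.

Only the converse holds.

[⇒] This fails. Under u = F, t = F, r = F, q = F, the left side is true but the right side is false.

[⇐] Assume the antecedent. If q is true, ((~q | ~r) ∧ (u ∧ ~q)) ⇒ ~r reduces to true regardless of the other variables. If q is false, the antecedent cannot hold. Either way ((~q | ~r) ∧ (u ∧ ~q)) ⇒ ~r holds.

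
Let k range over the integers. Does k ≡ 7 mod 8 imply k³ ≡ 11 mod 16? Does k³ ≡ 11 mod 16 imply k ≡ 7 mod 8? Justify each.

Forward direction. This fails: take k = 7. Then 7 ≡ 7 (mod 8), but 7³ = 343 ≡ 7 (mod 16), not 11.

Converse. This fails: take k = 3. Then 3³ = 27 ≡ 11 (mod 16), yet 3 ≡ 3 (mod 8), not 7.

Neither direction holds.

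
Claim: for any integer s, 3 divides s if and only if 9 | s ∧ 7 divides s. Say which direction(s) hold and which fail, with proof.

[⇐] Suppose 9 ∣ s and 7 ∣ s. Any common multiple of 9 and 7 is a multiple of their lcm; here gcd(9, 7) = 1, so lcm(9, 7) = 9·7 = 63, so 63 ∣ s. Since 3 ∣ 63, it follows that 3 ∣ s.

[⇒] This fails: take s = 3. Certainly 3 ∣ 3, but 9 ∤ 3.

Not equivalent: only (⇐) holds.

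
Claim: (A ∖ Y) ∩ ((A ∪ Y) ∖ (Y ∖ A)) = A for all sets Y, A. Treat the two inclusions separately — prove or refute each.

(⊆) holds; (⊇) fails.

(⊆) Let x ∈ (A ∖ Y) ∩ ((A ∪ Y) ∖ (Y ∖ A)). Then x ∈ A and x ∉ Y, from which x ∈ A.

(⊇) This inclusion fails. Take Y = {1}, A = {1}; then 1 ∈ A but 1 ∉ (A ∖ Y) ∩ ((A ∪ Y) ∖ (Y ∖ A)).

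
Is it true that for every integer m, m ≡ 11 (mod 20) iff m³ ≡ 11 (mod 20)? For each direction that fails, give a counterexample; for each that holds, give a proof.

Both implications hold.

(⟹) Suppose m ≡ 11 (mod 20). Write m = 20j + 11. Then (20j + 11)³ = 8000j³ + 13200j² + 7260j + 1331 = 20(400j³ + 660j² + 363j + 66) + 11, so m³ ≡ 11 (mod 20).

(⟸) Conversely, suppose m³ ≡ 11 (mod 20). The only residue r in {0, …, 19} with r³ ≡ 11 (mod 20) is r = 11, so m ≡ 11 (mod 20).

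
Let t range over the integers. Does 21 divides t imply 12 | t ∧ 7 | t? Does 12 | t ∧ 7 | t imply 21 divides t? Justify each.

Forward direction. This fails: take t = 21. Certainly 21 ∣ 21, but 12 ∤ 21.

Converse. Suppose 12 ∣ t and 7 ∣ t. Any common multiple of 12 and 7 is a multiple of their lcm; here gcd(12, 7) = 1, so lcm(12, 7) = 12·7 = 84, so 84 ∣ t. Since 21 ∣ 84, it follows that 21 ∣ t.

(⇒) fails; (⇐) holds.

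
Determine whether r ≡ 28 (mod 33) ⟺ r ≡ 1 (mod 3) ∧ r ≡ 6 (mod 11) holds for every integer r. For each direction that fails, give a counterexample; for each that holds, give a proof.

(⟹) Suppose r ≡ 28 (mod 33); write r = 33j + 28. Since 3 ∣ 33, reducing mod 3 gives r ≡ 28 ≡ 1 (mod 3); since 11 ∣ 33, reducing mod 11 gives r ≡ 28 ≡ 6 (mod 11).

(⟸) Conversely, if r ≡ 1 (mod 3) and r ≡ 6 (mod 11), then by the Chinese remainder theorem r ≡ 28 (mod 33). This is exactly r ≡ 28 (mod 33).

Both directions hold.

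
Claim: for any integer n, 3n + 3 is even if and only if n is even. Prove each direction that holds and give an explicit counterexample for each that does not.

Forward direction. This fails: n = 1 gives 3n + 3 = 6, which is even, but 1 is odd, not even.

Converse. This also fails: n = 2 is even, but 3n + 3 = 9 is odd, not even.

(⇒) fails and (⇐) fails.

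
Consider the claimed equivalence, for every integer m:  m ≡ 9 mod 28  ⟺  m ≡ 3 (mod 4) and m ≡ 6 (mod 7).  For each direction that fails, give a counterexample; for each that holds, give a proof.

(⇒) fails and (⇐) fails.

(⟹) This fails: m = 9 gives 9 ≡ 9 (mod 28) but 9 ≡ 1 (mod 4), so the conjunction on the right does not hold.

(⟸) This fails: m = 27 satisfies both congruences on the right (27 ≡ 3 mod 4 and 27 ≡ 6 mod 7) yet 27 ≡ 27 (mod 28), not 9.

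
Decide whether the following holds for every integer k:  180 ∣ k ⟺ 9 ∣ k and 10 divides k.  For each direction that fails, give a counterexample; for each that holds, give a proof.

Only the forward direction holds.

(→) If 180 ∣ k, write k = 180q. Since 180 = 20·9, k = 9·(20q), so 9 ∣ k; and since 180 = 18·10, k = 10·(18q), so 10 ∣ k.

(←) This fails: take k = 90. Both 9 ∣ 90 and 10 ∣ 90, yet 90 is not a multiple of 180 (since 90 = 0·180 + 90), so 180 ∤ 90.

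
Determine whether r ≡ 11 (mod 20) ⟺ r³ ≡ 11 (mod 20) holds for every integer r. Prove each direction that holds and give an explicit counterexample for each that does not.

Both directions hold.

(←) Suppose r³ ≡ 11 (mod 20). The only residue r in {0, …, 19} with r³ ≡ 11 (mod 20) is r = 11, so r ≡ 11 (mod 20).

(→) Suppose r ≡ 11 (mod 20). Write r = 20j + 11. Then (20j + 11)³ = 8000j³ + 13200j² + 7260j + 1331 = 20(400j³ + 660j² + 363j + 66) + 11, so r³ ≡ 11 (mod 20).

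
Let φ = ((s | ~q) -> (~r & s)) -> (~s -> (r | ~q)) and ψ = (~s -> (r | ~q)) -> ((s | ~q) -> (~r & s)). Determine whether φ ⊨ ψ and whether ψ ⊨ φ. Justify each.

(⟹) This fails. Under r = F, q = F, s = F, the left side is true but the right side is false.

(⟸) This fails. Under r = F, q = T, s = F, the left side is false but the right side is true.

Neither direction holds.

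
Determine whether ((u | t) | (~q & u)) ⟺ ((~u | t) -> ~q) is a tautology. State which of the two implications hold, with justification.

Forward direction. This fails. Under u = F, t = T, q = T, the left side is true but the right side is false.

Converse. This fails. Under u = F, t = F, q = F, the left side is false but the right side is true.

Neither implication holds.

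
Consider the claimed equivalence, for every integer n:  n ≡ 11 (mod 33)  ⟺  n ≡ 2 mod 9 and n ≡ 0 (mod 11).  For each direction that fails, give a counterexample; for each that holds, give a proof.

(⇒) This fails: n = 44 gives 44 ≡ 11 (mod 33) but 44 ≡ 8 (mod 9), so the conjunction on the right does not hold.

(⇐) Conversely, if n ≡ 2 (mod 9) and n ≡ 0 (mod 11), then by the Chinese remainder theorem n ≡ 11 (mod 99). Since 11 ≡ 11 (mod 33) and 33 ∣ 99, we get n ≡ 11 (mod 33).

Only the converse holds.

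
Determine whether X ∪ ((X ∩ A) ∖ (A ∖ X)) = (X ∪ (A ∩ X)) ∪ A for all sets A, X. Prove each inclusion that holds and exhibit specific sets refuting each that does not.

Only the forward inclusion holds.

Forward inclusion. Let x ∈ X ∪ ((X ∩ A) ∖ (A ∖ X)). Then either x ∈ X and x ∉ A; or x ∈ A ∩ X. In each case x ∈ (X ∪ (A ∩ X)) ∪ A, so X ∪ ((X ∩ A) ∖ (A ∖ X)) ⊆ (X ∪ (A ∩ X)) ∪ A.

Reverse inclusion. This inclusion fails. Take A = {1}, X = ∅; then 1 ∈ (X ∪ (A ∩ X)) ∪ A but 1 ∉ X ∪ ((X ∩ A) ∖ (A ∖ X)).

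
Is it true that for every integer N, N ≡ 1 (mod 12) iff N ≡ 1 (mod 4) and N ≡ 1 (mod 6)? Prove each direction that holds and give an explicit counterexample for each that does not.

[⇒] Suppose N ≡ 1 (mod 12); write N = 12j + 1. Since 4 ∣ 12, reducing mod 4 gives N ≡ 1 (mod 4); since 6 ∣ 12, reducing mod 6 gives N ≡ 1 (mod 6).

[⇐] Conversely, if N ≡ 1 (mod 4) and N ≡ 1 (mod 6), then by the Chinese remainder theorem N ≡ 1 (mod 12). This is exactly N ≡ 1 (mod 12).

Equivalent; both directions hold.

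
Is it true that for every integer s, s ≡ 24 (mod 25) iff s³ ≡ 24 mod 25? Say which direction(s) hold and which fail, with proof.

(⇒) Suppose s ≡ 24 (mod 25). Write s = 25j + 24. Then (25j + 24)³ = 15625j³ + 45000j² + 43200j + 13824 = 25(625j³ + 1800j² + 1728j + 552) + 24, so s³ ≡ 24 (mod 25).

(⇐) Conversely, suppose s³ ≡ 24 (mod 25). The only residue r in {0, …, 24} with r³ ≡ 24 (mod 25) is r = 24, so s ≡ 24 (mod 25).

Both implications hold.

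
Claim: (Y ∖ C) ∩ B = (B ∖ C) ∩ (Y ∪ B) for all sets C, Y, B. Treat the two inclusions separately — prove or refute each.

Only the forward inclusion holds.

(⟸) This inclusion fails. Take C = ∅, Y = ∅, B = {1}; then 1 ∈ (B ∖ C) ∩ (Y ∪ B) but 1 ∉ (Y ∖ C) ∩ B.

(⟹) Let x ∈ (Y ∖ C) ∩ B. Then x ∈ Y ∩ B and x ∉ C, from which x ∈ (B ∖ C) ∩ (Y ∪ B).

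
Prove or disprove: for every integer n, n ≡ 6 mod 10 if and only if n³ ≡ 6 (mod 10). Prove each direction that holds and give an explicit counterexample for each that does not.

Converse. Suppose n³ ≡ 6 (mod 10). The only residue r in {0, …, 9} with r³ ≡ 6 (mod 10) is r = 6, so n ≡ 6 (mod 10).

Forward direction. Suppose n ≡ 6 mod 10. Write n = 10j + 6. Then (10j + 6)³ = 1000j³ + 1800j² + 1080j + 216 = 10(100j³ + 180j² + 108j + 21) + 6, so n³ ≡ 6 (mod 10).

Equivalent; both directions hold.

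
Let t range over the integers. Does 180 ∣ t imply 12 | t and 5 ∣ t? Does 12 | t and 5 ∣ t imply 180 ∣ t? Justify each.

Only the forward implication holds.

(←) This fails: take t = 60. Both 12 ∣ 60 and 5 ∣ 60, yet 60 is not a multiple of 180 (since 60 = 0·180 + 60), so 180 ∤ 60.

(→) If 180 ∣ t, write t = 180q. Since 180 = 15·12, t = 12·(15q), so 12 ∣ t; and since 180 = 36·5, t = 5·(36q), so 5 ∣ t.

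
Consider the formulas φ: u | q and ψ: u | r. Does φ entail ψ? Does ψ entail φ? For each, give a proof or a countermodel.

Both directions fail.

(⟹) This fails. Under r = F, q = T, u = F, the left side is true but the right side is false.

(⟸) This fails. Under r = T, q = F, u = F, the left side is false but the right side is true.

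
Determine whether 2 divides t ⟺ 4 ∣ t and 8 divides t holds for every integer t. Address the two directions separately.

(⇒) This fails: take t = 2. Certainly 2 ∣ 2, but 4 ∤ 2.

(⇐) Suppose 4 ∣ t and 8 ∣ t. Any common multiple of 4 and 8 is a multiple of their lcm; here lcm(4, 8) = 4·8/gcd(4, 8) = 32/4 = 8, so 8 ∣ t. Since 2 ∣ 8, it follows that 2 ∣ t.

Only the reverse direction holds.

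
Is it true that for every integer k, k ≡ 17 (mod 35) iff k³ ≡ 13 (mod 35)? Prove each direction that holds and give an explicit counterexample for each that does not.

[⇐] This fails: take k = 12. Then 12³ = 1728 ≡ 13 (mod 35), yet 12 ≡ 12 (mod 35), not 17.

[⇒] Suppose k ≡ 17 (mod 35). Write k = 35j + 17. Then (35j + 17)³ = 42875j³ + 62475j² + 30345j + 4913 = 35(1225j³ + 1785j² + 867j + 140) + 13, so k³ ≡ 13 (mod 35).

(⇒) holds; (⇐) fails.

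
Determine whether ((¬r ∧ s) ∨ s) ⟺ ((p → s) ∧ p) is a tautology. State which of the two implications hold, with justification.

Not equivalent: only (⇐) holds.

Forward direction. This fails. Under r = F, p = F, s = T, the left side is true but the right side is false.

Converse. Assume the antecedent. If r is true, the antecedent forces (r = T, p = T, s = T), and (¬r ∧ s) ∨ s holds there. If r is false, the antecedent forces (r = F, p = T, s = T), and (¬r ∧ s) ∨ s holds there. Either way (¬r ∧ s) ∨ s holds.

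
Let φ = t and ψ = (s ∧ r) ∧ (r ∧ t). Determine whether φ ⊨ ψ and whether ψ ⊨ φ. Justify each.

[⇒] This fails. Under s = F, r = F, t = T, the left side is true but the right side is false.

[⇐] Assume the antecedent. If s is true, the antecedent forces (s = T, r = T, t = T), and t holds there. If s is false, the antecedent cannot hold. Either way t holds.

Only the converse holds.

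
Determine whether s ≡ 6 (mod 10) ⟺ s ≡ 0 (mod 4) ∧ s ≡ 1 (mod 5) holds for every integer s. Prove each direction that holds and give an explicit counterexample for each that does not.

Only the reverse direction holds.

(⟹) This fails: s = 6 gives 6 ≡ 6 (mod 10) but 6 ≡ 2 (mod 4), so the conjunction on the right does not hold.

(⟸) Conversely, if s ≡ 0 (mod 4) and s ≡ 1 (mod 5), then by the Chinese remainder theorem s ≡ 16 (mod 20). Since 16 ≡ 6 (mod 10) and 10 ∣ 20, we get s ≡ 6 (mod 10).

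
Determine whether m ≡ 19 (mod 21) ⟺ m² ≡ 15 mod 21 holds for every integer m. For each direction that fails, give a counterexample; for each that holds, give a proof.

[⇒] This fails: take m = 19. Then 19 ≡ 19 (mod 21), but 19² = 361 ≡ 4 (mod 21), not 15.

[⇐] This fails: take m = 6. Then 6² = 36 ≡ 15 (mod 21), yet 6 ≡ 6 (mod 21), not 19.

(⇒) fails and (⇐) fails.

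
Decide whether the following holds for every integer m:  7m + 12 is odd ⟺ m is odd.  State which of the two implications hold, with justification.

Converse. Suppose m is odd; write m = 2j + 1. Then 7m + 12 = 7·(2j + 1) + 12 = 2·7j + 19, which is odd.

Forward direction. Suppose 7m + 12 is odd. Since 7 is odd, 7m and m have the same parity, so 7m + 12 ≡ m + 12 (mod 2). As 12 is even, 7m + 12 is odd exactly when m is odd. Thus m is odd.

Both directions hold.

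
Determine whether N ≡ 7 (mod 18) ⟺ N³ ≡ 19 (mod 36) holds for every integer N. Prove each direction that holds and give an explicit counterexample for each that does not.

(⇒) fails and (⇐) fails.

(⇒) This fails: take N = 25. Then 25 ≡ 7 (mod 18), but 25³ = 15625 ≡ 1 (mod 36), not 19.

(⇐) This fails: take N = 19. Then 19³ = 6859 ≡ 19 (mod 36), yet 19 ≡ 1 (mod 18), not 7.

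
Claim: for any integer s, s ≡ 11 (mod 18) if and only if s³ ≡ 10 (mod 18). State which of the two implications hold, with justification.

Forward direction. This fails: take s = 11. Then 11 ≡ 11 (mod 18), but 11³ = 1331 ≡ 17 (mod 18), not 10.

Converse. This fails: take s = 4. Then 4³ = 64 ≡ 10 (mod 18), yet 4 ≡ 4 (mod 18), not 11.

Neither direction holds.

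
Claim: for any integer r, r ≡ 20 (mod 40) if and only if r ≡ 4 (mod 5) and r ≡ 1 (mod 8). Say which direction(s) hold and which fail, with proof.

Neither implication holds.

Forward direction. This fails: r = 20 gives 20 ≡ 20 (mod 40) but 20 ≡ 0 (mod 5), so the conjunction on the right does not hold.

Converse. This fails: r = 9 satisfies both congruences on the right (9 ≡ 4 mod 5 and 9 ≡ 1 mod 8) yet 9 ≡ 9 (mod 40), not 20.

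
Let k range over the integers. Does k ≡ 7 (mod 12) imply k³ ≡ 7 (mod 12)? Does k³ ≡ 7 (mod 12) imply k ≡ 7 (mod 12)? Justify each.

Forward direction. Suppose k ≡ 7 (mod 12). Write k = 12j + 7. Then (12j + 7)³ = 1728j³ + 3024j² + 1764j + 343 = 12(144j³ + 252j² + 147j + 28) + 7, so k³ ≡ 7 (mod 12).

Converse. For the converse, argue contrapositively. If k ≢ 7 (mod 12), then k is congruent to one of 0, 1, 2, 3, 4, 5, 6, 8, 9, 10, 11 modulo 12, and these give k³ ≡ 0, 1, 8, 3, 4, 5, 0, 8, 9, 4, 11 respectively — never 7.

Equivalent; both directions hold.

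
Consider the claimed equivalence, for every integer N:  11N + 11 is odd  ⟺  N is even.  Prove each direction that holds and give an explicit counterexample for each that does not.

Both directions hold; the statement is true.

(←) Suppose N is even; write N = 2j. Then 11N + 11 = 11·(2j) + 11 = 2·11j + 11, which is odd.

(→) Suppose 11N + 11 is odd. Since 11 is odd, 11N and N have the same parity, so 11N + 11 ≡ N + 11 (mod 2). As 11 is odd, 11N + 11 is odd exactly when N is even. Thus N is even.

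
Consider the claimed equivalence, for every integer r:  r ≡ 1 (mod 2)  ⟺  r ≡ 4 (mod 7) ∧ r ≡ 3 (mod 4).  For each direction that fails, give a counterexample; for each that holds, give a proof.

Only the converse holds.

[⇒] This fails: r = 1 gives 1 ≡ 1 (mod 2) but 1 ≡ 1 (mod 7), so the conjunction on the right does not hold.

[⇐] Conversely, if r ≡ 4 (mod 7) and r ≡ 3 (mod 4), then by the Chinese remainder theorem r ≡ 11 (mod 28). Since 11 ≡ 1 (mod 2) and 2 ∣ 28, we get r ≡ 1 (mod 2).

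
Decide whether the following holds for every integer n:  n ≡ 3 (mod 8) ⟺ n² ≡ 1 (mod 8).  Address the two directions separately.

(⟹) Suppose n ≡ 3 (mod 8). Write n = 8j + 3. Then (8j + 3)² = 64j² + 48j + 9 = 8(8j² + 6j + 1) + 1, so n² ≡ 1 (mod 8).

(⟸) This fails: take n = 1. Then 1² = 1 ≡ 1 (mod 8), yet 1 ≡ 1 (mod 8), not 3.

The forward direction holds; the converse fails.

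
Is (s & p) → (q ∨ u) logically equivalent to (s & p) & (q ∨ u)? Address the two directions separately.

Only the converse holds.

(→) This fails. Under s = F, p = F, q = F, u = F, the left side is true but the right side is false.

(←) Assume the antecedent. If q is true, (s & p) → (q ∨ u) reduces to true regardless of the other variables. If q is false, the antecedent forces (s = T, p = T, q = F, u = T), and (s & p) → (q ∨ u) holds there. Either way (s & p) → (q ∨ u) holds.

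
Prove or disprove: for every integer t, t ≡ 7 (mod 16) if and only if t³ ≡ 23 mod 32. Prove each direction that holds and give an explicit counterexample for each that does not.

Not equivalent: only (⇐) holds.

(→) This fails: take t = 23. Then 23 ≡ 7 (mod 16), but 23³ = 12167 ≡ 7 (mod 32), not 23.

(←) Conversely, the residues r modulo 32 with r³ ≡ 23 (mod 32) are exactly {7}, and each is ≡ 7 (mod 16).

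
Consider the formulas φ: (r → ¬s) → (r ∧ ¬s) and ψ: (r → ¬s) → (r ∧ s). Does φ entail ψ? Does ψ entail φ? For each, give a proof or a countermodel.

[⇒] This fails. Under r = T, s = F, the left side is true but the right side is false.

[⇐] Assume the antecedent. If r is true, (r → ¬s) → (r ∧ ¬s) reduces to true regardless of the other variables. If r is false, the antecedent cannot hold. Either way (r → ¬s) → (r ∧ ¬s) holds.

Not equivalent: only (⇐) holds.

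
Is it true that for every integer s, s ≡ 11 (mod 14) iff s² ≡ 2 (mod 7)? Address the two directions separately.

(⇒) holds; (⇐) fails.

(⇒) Suppose s ≡ 11 (mod 14). Then s² ≡ 11² = 121 (mod 14), and since 7 ∣ 14, also s² ≡ 2 (mod 7).

(⇐) This fails: take s = 3. Then 3² = 9 ≡ 2 (mod 7), yet 3 ≡ 3 (mod 14), not 11.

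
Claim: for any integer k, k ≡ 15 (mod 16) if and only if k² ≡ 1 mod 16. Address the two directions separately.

[⇒] Suppose k ≡ 15 (mod 16). Write k = 16j + 15. Then (16j + 15)² = 256j² + 480j + 225 = 16(16j² + 30j + 14) + 1, so k² ≡ 1 (mod 16).

[⇐] This fails: take k = 1. Then 1² = 1 ≡ 1 (mod 16), yet 1 ≡ 1 (mod 16), not 15.

Only the forward implication holds.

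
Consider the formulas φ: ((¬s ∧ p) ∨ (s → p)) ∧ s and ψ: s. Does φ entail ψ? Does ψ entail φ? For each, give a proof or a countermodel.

(⇒) Assume the antecedent. If s is true, s reduces to true regardless of the other variables. If s is false, the antecedent cannot hold. Either way s holds.

(⇐) This fails. Under s = T, p = F, the left side is false but the right side is true.

Not equivalent: only (⇒) holds.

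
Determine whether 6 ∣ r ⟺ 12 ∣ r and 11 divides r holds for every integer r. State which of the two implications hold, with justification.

(→) This fails: take r = 6. Certainly 6 ∣ 6, but 12 ∤ 6.

(←) Suppose 12 ∣ r and 11 ∣ r. Any common multiple of 12 and 11 is a multiple of their lcm; here gcd(12, 11) = 1, so lcm(12, 11) = 12·11 = 132, so 132 ∣ r. Since 6 ∣ 132, it follows that 6 ∣ r.

The forward direction fails; the converse holds.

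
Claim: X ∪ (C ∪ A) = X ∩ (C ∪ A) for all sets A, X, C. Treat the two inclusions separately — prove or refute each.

(⊆) This inclusion fails. Take A = {1}, X = ∅, C = ∅; then 1 ∈ X ∪ (C ∪ A) but 1 ∉ X ∩ (C ∪ A).

(⊇) Let x ∈ X ∩ (C ∪ A). Then either x ∈ A ∩ X and x ∉ C; or x ∈ X ∩ C and x ∉ A; or x ∈ A ∩ X ∩ C. In each case x ∈ X ∪ (C ∪ A), so X ∩ (C ∪ A) ⊆ X ∪ (C ∪ A).

The sets are not equal: only the reverse inclusion holds.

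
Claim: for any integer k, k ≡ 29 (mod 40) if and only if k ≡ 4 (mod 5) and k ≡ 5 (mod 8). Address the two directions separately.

(→) Suppose k ≡ 29 (mod 40); write k = 40j + 29. Since 5 ∣ 40, reducing mod 5 gives k ≡ 29 ≡ 4 (mod 5); since 8 ∣ 40, reducing mod 8 gives k ≡ 29 ≡ 5 (mod 8).

(←) Conversely, if k ≡ 4 (mod 5) and k ≡ 5 (mod 8), then by the Chinese remainder theorem k ≡ 29 (mod 40). This is exactly k ≡ 29 (mod 40).

The biconditional holds.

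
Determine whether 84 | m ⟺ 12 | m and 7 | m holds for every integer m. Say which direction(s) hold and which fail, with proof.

(⇐) Suppose 12 ∣ m and 7 ∣ m. Any common multiple of 12 and 7 is a multiple of their lcm; here gcd(12, 7) = 1, so lcm(12, 7) = 12·7 = 84, so 84 ∣ m.

(⇒) If 84 ∣ m, write m = 84q. Since 84 = 7·12, m = 12·(7q), so 12 ∣ m; and since 84 = 12·7, m = 7·(12q), so 7 ∣ m.

The biconditional holds.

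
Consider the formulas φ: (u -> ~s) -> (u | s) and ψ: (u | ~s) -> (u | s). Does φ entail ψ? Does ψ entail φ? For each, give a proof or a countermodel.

(⟹) Assume the antecedent. If s is true, (u | ~s) -> (u | s) reduces to true regardless of the other variables. If s is false, the antecedent forces (s = F, u = T), and (u | ~s) -> (u | s) holds there. Either way (u | ~s) -> (u | s) holds.

(⟸) Assume the antecedent. If s is true, (u -> ~s) -> (u | s) reduces to true regardless of the other variables. If s is false, the antecedent forces (s = F, u = T), and (u -> ~s) -> (u | s) holds there. Either way (u -> ~s) -> (u | s) holds.

Both implications hold.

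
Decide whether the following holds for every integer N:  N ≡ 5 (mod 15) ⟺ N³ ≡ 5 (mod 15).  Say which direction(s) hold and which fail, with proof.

Both directions hold; the statement is true.

[⇒] Suppose N ≡ 5 (mod 15). Write N = 15j + 5. Then (15j + 5)³ = 3375j³ + 3375j² + 1125j + 125 = 15(225j³ + 225j² + 75j + 8) + 5, so N³ ≡ 5 (mod 15).

[⇐] Conversely, suppose N³ ≡ 5 (mod 15). The only residue r in {0, …, 14} with r³ ≡ 5 (mod 15) is r = 5, so N ≡ 5 (mod 15).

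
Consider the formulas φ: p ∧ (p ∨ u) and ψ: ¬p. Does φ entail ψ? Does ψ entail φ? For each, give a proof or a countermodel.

[⇒] This fails. Under p = T, u = F, the left side is true but the right side is false.

[⇐] This fails. Under p = F, u = F, the left side is false but the right side is true.

Both directions fail.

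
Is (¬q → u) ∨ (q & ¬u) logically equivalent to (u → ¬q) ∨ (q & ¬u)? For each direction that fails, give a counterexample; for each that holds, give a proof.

[⇒] This fails. Under q = T, u = T, the left side is true but the right side is false.

[⇐] This fails. Under q = F, u = F, the left side is false but the right side is true.

Neither implication holds.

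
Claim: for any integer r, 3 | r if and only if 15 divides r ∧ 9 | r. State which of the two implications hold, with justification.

(⟹) This fails: take r = 3. Certainly 3 ∣ 3, but 15 ∤ 3.

(⟸) Suppose 15 ∣ r and 9 ∣ r. Any common multiple of 15 and 9 is a multiple of their lcm; here lcm(15, 9) = 15·9/gcd(15, 9) = 135/3 = 45, so 45 ∣ r. Since 3 ∣ 45, it follows that 3 ∣ r.

(⇒) fails; (⇐) holds.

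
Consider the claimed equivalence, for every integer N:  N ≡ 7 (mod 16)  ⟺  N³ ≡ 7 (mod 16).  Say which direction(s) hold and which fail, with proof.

(⇐) Suppose N³ ≡ 7 (mod 16). The only residue r in {0, …, 15} with r³ ≡ 7 (mod 16) is r = 7, so N ≡ 7 (mod 16).

(⇒) Suppose N ≡ 7 (mod 16). Write N = 16j + 7. Then (16j + 7)³ = 4096j³ + 5376j² + 2352j + 343 = 16(256j³ + 336j² + 147j + 21) + 7, so N³ ≡ 7 (mod 16).

The biconditional holds.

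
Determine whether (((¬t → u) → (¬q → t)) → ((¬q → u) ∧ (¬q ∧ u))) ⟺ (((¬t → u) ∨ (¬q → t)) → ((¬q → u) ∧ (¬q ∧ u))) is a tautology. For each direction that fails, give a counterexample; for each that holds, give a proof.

(⟹) Assume the antecedent. If q is true, the antecedent cannot hold. If q is false, the antecedent forces (q = F, t = F, u = T) or (q = F, t = T, u = T), and the consequent holds there. Either way the consequent holds.

(⟸) This fails. Under q = F, t = F, u = F, the left side is false but the right side is true.

The forward direction holds; the converse fails.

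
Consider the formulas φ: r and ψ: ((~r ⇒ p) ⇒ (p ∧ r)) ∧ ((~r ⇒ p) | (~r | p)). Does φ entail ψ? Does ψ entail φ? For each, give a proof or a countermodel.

Both directions fail.

(→) This fails. Under r = T, p = F, the left side is true but the right side is false.

(←) This fails. Under r = F, p = F, the left side is false but the right side is true.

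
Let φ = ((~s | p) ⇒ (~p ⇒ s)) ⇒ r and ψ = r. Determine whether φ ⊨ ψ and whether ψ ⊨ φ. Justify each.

Only the reverse direction holds.

[⇒] This fails. Under p = F, r = F, s = F, the left side is true but the right side is false.

[⇐] Assume the antecedent. If p is true, the antecedent forces (p = T, r = T, s = F) or (p = T, r = T, s = T), and ((~s | p) ⇒ (~p ⇒ s)) ⇒ r holds there. If p is false, the antecedent forces (p = F, r = T, s = F) or (p = F, r = T, s = T), and ((~s | p) ⇒ (~p ⇒ s)) ⇒ r holds there. Either way ((~s | p) ⇒ (~p ⇒ s)) ⇒ r holds.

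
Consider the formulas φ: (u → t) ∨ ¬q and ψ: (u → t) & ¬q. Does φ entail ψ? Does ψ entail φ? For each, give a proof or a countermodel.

(←) Assume the antecedent. If u is true, the antecedent forces (u = T, q = F, t = T), and (u → t) ∨ ¬q holds there. If u is false, (u → t) ∨ ¬q reduces to true regardless of the other variables. Either way (u → t) ∨ ¬q holds.

(→) This fails. Under u = T, q = F, t = F, the left side is true but the right side is false.

Only the converse holds.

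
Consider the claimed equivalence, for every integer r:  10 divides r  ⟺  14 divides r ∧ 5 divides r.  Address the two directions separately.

(⇒) fails; (⇐) holds.

(⟹) This fails: take r = 10. Certainly 10 ∣ 10, but 14 ∤ 10.

(⟸) Suppose 14 ∣ r and 5 ∣ r. Any common multiple of 14 and 5 is a multiple of their lcm; here gcd(14, 5) = 1, so lcm(14, 5) = 14·5 = 70, so 70 ∣ r. Since 10 ∣ 70, it follows that 10 ∣ r.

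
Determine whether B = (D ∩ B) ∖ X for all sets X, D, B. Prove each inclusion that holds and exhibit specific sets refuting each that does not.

(⊆) fails; (⊇) holds.

(⟹) This inclusion fails. Take X = ∅, D = ∅, B = {1}; then 1 ∈ B but 1 ∉ (D ∩ B) ∖ X.

(⟸) Let x ∈ (D ∩ B) ∖ X. Then x ∈ D ∩ B and x ∉ X, from which x ∈ B.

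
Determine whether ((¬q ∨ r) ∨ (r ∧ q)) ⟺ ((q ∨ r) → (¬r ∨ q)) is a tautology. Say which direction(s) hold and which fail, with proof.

[⇒] This fails. Under q = F, r = T, the left side is true but the right side is false.

[⇐] This fails. Under q = T, r = F, the left side is false but the right side is true.

Both directions fail.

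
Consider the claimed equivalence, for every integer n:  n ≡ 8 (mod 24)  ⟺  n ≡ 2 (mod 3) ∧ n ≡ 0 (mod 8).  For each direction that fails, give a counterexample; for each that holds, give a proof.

Converse. If n ≡ 2 (mod 3) and n ≡ 0 (mod 8), then by the Chinese remainder theorem n ≡ 8 (mod 24). This is exactly n ≡ 8 (mod 24).

Forward direction. Suppose n ≡ 8 (mod 24); write n = 24j + 8. Since 3 ∣ 24, reducing mod 3 gives n ≡ 8 ≡ 2 (mod 3); since 8 ∣ 24, reducing mod 8 gives n ≡ 8 ≡ 0 (mod 8).

Both directions hold.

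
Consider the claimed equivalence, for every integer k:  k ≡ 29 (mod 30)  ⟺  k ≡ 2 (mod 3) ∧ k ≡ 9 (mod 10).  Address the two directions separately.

The biconditional holds.

[⇒] Suppose k ≡ 29 (mod 30); write k = 30j + 29. Since 3 ∣ 30, reducing mod 3 gives k ≡ 29 ≡ 2 (mod 3); since 10 ∣ 30, reducing mod 10 gives k ≡ 29 ≡ 9 (mod 10).

[⇐] Conversely, if k ≡ 2 (mod 3) and k ≡ 9 (mod 10), then by the Chinese remainder theorem k ≡ 29 (mod 30). This is exactly k ≡ 29 (mod 30).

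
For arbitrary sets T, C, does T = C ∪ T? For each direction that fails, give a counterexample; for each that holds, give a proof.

(⊆) holds; (⊇) fails.

(⊆) Let x ∈ T. Then either x ∈ T and x ∉ C; or x ∈ T ∩ C. In each case x ∈ C ∪ T, so T ⊆ C ∪ T.

(⊇) This inclusion fails. Take T = ∅, C = {1}; then 1 ∈ C ∪ T but 1 ∉ T.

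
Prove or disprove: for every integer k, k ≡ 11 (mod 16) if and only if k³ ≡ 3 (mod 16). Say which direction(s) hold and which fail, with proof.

Both directions hold; the statement is true.

(←) Suppose k³ ≡ 3 (mod 16). The only residue r in {0, …, 15} with r³ ≡ 3 (mod 16) is r = 11, so k ≡ 11 (mod 16).

(→) Suppose k ≡ 11 (mod 16). Write k = 16j + 11. Then (16j + 11)³ = 4096j³ + 8448j² + 5808j + 1331 = 16(256j³ + 528j² + 363j + 83) + 3, so k³ ≡ 3 (mod 16).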